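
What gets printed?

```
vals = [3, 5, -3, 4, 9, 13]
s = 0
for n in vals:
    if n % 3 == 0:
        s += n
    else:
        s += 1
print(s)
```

n=3: %3==0, s = 0+3 = 3
n=5: not %3==0, s = 3+1 = 4
n=-3: %3==0, s = 4+(-3) = 1
n=4: not %3==0, s = 1+1 = 2
n=9: %3==0, s = 2+9 = 11
n=13: not %3==0, s = 11+1 = 12

12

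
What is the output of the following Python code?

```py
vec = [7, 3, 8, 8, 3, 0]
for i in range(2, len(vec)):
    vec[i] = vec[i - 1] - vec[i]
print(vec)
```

[7, 3, -5, -13, -16, -16]

i=2: vec[2] = 3-8 = -5 → [7, 3, -5, 8, 3, 0]
i=3: vec[3] = (-5)-8 = -13 → [7, 3, -5, -13, 3, 0]
i=4: vec[4] = (-13)-3 = -16 → [7, 3, -5, -13, -16, 0]
i=5: vec[5] = (-16)-0 = -16 → [7, 3, -5, -13, -16, -16]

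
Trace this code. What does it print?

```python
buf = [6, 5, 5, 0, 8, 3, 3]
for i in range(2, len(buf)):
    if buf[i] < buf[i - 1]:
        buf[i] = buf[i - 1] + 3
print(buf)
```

i=2: 5>=5, unchanged → [6, 5, 5, 0, 8, 3, 3]
i=3: 0<5, buf[3] = 5+3 = 8 → [6, 5, 5, 8, 8, 3, 3]
i=4: 8>=8, unchanged → [6, 5, 5, 8, 8, 3, 3]
i=5: 3<8, buf[5] = 8+3 = 11 → [6, 5, 5, 8, 8, 11, 3]
i=6: 3<11, buf[6] = 11+3 = 14 → [6, 5, 5, 8, 8, 11, 14]

[6, 5, 5, 8, 8, 11, 14]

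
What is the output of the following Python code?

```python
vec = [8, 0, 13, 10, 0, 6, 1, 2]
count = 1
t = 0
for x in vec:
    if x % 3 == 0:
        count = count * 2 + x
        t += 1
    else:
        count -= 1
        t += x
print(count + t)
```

x=8: not %3==0, count = 1-1 = 0; t=8
x=0: %3==0, count = 0*2+0 = 0; t=9
x=13: not %3==0, count = 0-1 = -1; t=22
x=10: not %3==0, count = (-1)-1 = -2; t=32
x=0: %3==0, count = (-2)*2+0 = -4; t=33
x=6: %3==0, count = (-4)*2+6 = -2; t=34
x=1: not %3==0, count = (-2)-1 = -3; t=35
x=2: not %3==0, count = (-3)-1 = -4; t=37
count+t = (-4)+37 = 33

33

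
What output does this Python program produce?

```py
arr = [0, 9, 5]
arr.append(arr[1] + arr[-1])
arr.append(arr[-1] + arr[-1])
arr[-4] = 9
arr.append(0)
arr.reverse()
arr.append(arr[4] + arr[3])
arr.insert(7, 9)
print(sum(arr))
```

79

append arr[1]+arr[-1] = 9+5 = 14 → [0, 9, 5, 14]
append arr[-1]+arr[-1] = 14+14 = 28 → [0, 9, 5, 14, 28]
arr[-4] = 9 → [0, 9, 5, 14, 28]
append 0 → [0, 9, 5, 14, 28, 0]
reverse → [0, 28, 14, 5, 9, 0]
append arr[4]+arr[3] = 9+5 = 14 → [0, 28, 14, 5, 9, 0, 14]
insert 9 at 7 → [0, 28, 14, 5, 9, 0, 14, 9]
sum = 79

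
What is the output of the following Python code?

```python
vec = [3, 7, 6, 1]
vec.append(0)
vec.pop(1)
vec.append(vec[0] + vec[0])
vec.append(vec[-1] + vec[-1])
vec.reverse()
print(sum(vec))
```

append 0 → [3, 7, 6, 1, 0]
pop(1) removes 7 → [3, 6, 1, 0]
append vec[0]+vec[0] = 3+3 = 6 → [3, 6, 1, 0, 6]
append vec[-1]+vec[-1] = 6+6 = 12 → [3, 6, 1, 0, 6, 12]
reverse → [12, 6, 0, 1, 6, 3]
sum = 28

28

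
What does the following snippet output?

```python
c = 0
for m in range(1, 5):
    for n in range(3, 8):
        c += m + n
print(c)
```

m=1,n=3: c = 0+4 = 4
m=1,n=4: c = 4+5 = 9
m=1,n=5: c = 9+6 = 15
m=1,n=6: c = 15+7 = 22
m=1,n=7: c = 22+8 = 30
m=2,n=3: c = 30+5 = 35
m=2,n=4: c = 35+6 = 41
m=2,n=5: c = 41+7 = 48
m=2,n=6: c = 48+8 = 56
m=2,n=7: c = 56+9 = 65
m=3,n=3: c = 65+6 = 71
m=3,n=4: c = 71+7 = 78
m=3,n=5: c = 78+8 = 86
m=3,n=6: c = 86+9 = 95
m=3,n=7: c = 95+10 = 105
m=4,n=3: c = 105+7 = 112
m=4,n=4: c = 112+8 = 120
m=4,n=5: c = 120+9 = 129
m=4,n=6: c = 129+10 = 139
m=4,n=7: c = 139+11 = 150

150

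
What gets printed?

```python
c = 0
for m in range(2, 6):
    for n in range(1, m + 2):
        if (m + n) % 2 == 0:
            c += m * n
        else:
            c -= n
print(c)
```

m=2,n=1: odd sum, c = 0-1 = -1
m=2,n=2: even sum, c = (-1)+4 = 3
m=2,n=3: odd sum, c = 3-3 = 0
m=3,n=1: even sum, c = 0+3 = 3
m=3,n=2: odd sum, c = 3-2 = 1
m=3,n=3: even sum, c = 1+9 = 10
m=3,n=4: odd sum, c = 10-4 = 6
m=4,n=1: odd sum, c = 6-1 = 5
m=4,n=2: even sum, c = 5+8 = 13
m=4,n=3: odd sum, c = 13-3 = 10
m=4,n=4: even sum, c = 10+16 = 26
m=4,n=5: odd sum, c = 26-5 = 21
m=5,n=1: even sum, c = 21+5 = 26
m=5,n=2: odd sum, c = 26-2 = 24
m=5,n=3: even sum, c = 24+15 = 39
m=5,n=4: odd sum, c = 39-4 = 35
m=5,n=5: even sum, c = 35+25 = 60
m=5,n=6: odd sum, c = 60-6 = 54

54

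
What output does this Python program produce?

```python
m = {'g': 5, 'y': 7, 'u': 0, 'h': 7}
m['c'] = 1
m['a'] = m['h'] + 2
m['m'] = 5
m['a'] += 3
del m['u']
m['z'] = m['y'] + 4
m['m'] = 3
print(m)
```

m['c'] = 1 → {'g': 5, 'y': 7, 'u': 0, 'h': 7, 'c': 1}
m['a'] = m['h']+2 = 9 → {'g': 5, 'y': 7, 'u': 0, 'h': 7, 'c': 1, 'a': 9}
m['m'] = 5 → {'g': 5, 'y': 7, 'u': 0, 'h': 7, 'c': 1, 'a': 9, 'm': 5}
m['a'] = 9+3 = 12 → {'g': 5, 'y': 7, 'u': 0, 'h': 7, 'c': 1, 'a': 12, 'm': 5}
del 'u' → {'g': 5, 'y': 7, 'h': 7, 'c': 1, 'a': 12, 'm': 5}
m['z'] = m['y']+4 = 11 → {'g': 5, 'y': 7, 'h': 7, 'c': 1, 'a': 12, 'm': 5, 'z': 11}
m['m'] = 3 → {'g': 5, 'y': 7, 'h': 7, 'c': 1, 'a': 12, 'm': 3, 'z': 11}

{'g': 5, 'y': 7, 'h': 7, 'c': 1, 'a': 12, 'm': 3, 'z': 11}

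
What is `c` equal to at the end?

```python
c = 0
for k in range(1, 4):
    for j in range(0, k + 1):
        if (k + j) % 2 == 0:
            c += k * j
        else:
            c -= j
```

k=1,j=0: odd sum, c = 0-0 = 0
k=1,j=1: even sum, c = 0+1 = 1
k=2,j=0: even sum, c = 1+0 = 1
k=2,j=1: odd sum, c = 1-1 = 0
k=2,j=2: even sum, c = 0+4 = 4
k=3,j=0: odd sum, c = 4-0 = 4
k=3,j=1: even sum, c = 4+3 = 7
k=3,j=2: odd sum, c = 7-2 = 5
k=3,j=3: even sum, c = 5+9 = 14

14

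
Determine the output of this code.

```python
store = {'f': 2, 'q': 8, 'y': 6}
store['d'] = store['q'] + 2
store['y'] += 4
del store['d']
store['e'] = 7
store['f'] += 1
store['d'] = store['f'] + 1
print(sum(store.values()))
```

store['d'] = store['q']+2 = 10 → {'f': 2, 'q': 8, 'y': 6, 'd': 10}
store['y'] = 6+4 = 10 → {'f': 2, 'q': 8, 'y': 10, 'd': 10}
del 'd' → {'f': 2, 'q': 8, 'y': 10}
store['e'] = 7 → {'f': 2, 'q': 8, 'y': 10, 'e': 7}
store['f'] = 2+1 = 3 → {'f': 3, 'q': 8, 'y': 10, 'e': 7}
store['d'] = store['f']+1 = 4 → {'f': 3, 'q': 8, 'y': 10, 'e': 7, 'd': 4}
sum of values = 32

32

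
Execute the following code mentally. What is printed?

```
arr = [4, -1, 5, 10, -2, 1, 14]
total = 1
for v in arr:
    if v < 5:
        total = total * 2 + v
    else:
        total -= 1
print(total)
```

32

v=4: <5, total = 1*2+4 = 6
v=-1: <5, total = 6*2+(-1) = 11
v=5: not <5, total = 11-1 = 10
v=10: not <5, total = 10-1 = 9
v=-2: <5, total = 9*2+(-2) = 16
v=1: <5, total = 16*2+1 = 33
v=14: not <5, total = 33-1 = 32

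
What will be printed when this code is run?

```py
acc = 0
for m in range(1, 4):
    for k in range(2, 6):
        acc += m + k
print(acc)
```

66

m=1,k=2: acc = 0+3 = 3
m=1,k=3: acc = 3+4 = 7
m=1,k=4: acc = 7+5 = 12
m=1,k=5: acc = 12+6 = 18
m=2,k=2: acc = 18+4 = 22
m=2,k=3: acc = 22+5 = 27
m=2,k=4: acc = 27+6 = 33
m=2,k=5: acc = 33+7 = 40
m=3,k=2: acc = 40+5 = 45
m=3,k=3: acc = 45+6 = 51
m=3,k=4: acc = 51+7 = 58
m=3,k=5: acc = 58+8 = 66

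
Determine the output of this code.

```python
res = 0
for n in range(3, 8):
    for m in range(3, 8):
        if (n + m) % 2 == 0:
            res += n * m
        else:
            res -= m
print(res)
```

265

n=3,m=3: even sum, res = 0+9 = 9
n=3,m=4: odd sum, res = 9-4 = 5
n=3,m=5: even sum, res = 5+15 = 20
n=3,m=6: odd sum, res = 20-6 = 14
n=3,m=7: even sum, res = 14+21 = 35
n=4,m=3: odd sum, res = 35-3 = 32
n=4,m=4: even sum, res = 32+16 = 48
n=4,m=5: odd sum, res = 48-5 = 43
n=4,m=6: even sum, res = 43+24 = 67
n=4,m=7: odd sum, res = 67-7 = 60
n=5,m=3: even sum, res = 60+15 = 75
n=5,m=4: odd sum, res = 75-4 = 71
n=5,m=5: even sum, res = 71+25 = 96
n=5,m=6: odd sum, res = 96-6 = 90
n=5,m=7: even sum, res = 90+35 = 125
n=6,m=3: odd sum, res = 125-3 = 122
n=6,m=4: even sum, res = 122+24 = 146
n=6,m=5: odd sum, res = 146-5 = 141
n=6,m=6: even sum, res = 141+36 = 177
n=6,m=7: odd sum, res = 177-7 = 170
n=7,m=3: even sum, res = 170+21 = 191
n=7,m=4: odd sum, res = 191-4 = 187
n=7,m=5: even sum, res = 187+35 = 222
n=7,m=6: odd sum, res = 222-6 = 216
n=7,m=7: even sum, res = 216+49 = 265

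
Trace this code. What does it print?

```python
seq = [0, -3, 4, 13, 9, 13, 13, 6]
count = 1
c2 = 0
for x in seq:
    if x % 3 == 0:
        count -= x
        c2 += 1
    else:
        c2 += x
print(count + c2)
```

x=0: %3==0, count = 1-0 = 1; c2=1
x=-3: %3==0, count = 1-(-3) = 4; c2=2
x=4: not %3==0; c2=6
x=13: not %3==0; c2=19
x=9: %3==0, count = 4-9 = -5; c2=20
x=13: not %3==0; c2=33
x=13: not %3==0; c2=46
x=6: %3==0, count = (-5)-6 = -11; c2=47
count+c2 = (-11)+47 = 36

36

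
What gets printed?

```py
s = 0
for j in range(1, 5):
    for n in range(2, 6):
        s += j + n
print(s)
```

96

j=1,n=2: s = 0+3 = 3
j=1,n=3: s = 3+4 = 7
j=1,n=4: s = 7+5 = 12
j=1,n=5: s = 12+6 = 18
j=2,n=2: s = 18+4 = 22
j=2,n=3: s = 22+5 = 27
j=2,n=4: s = 27+6 = 33
j=2,n=5: s = 33+7 = 40
j=3,n=2: s = 40+5 = 45
j=3,n=3: s = 45+6 = 51
j=3,n=4: s = 51+7 = 58
j=3,n=5: s = 58+8 = 66
j=4,n=2: s = 66+6 = 72
j=4,n=3: s = 72+7 = 79
j=4,n=4: s = 79+8 = 87
j=4,n=5: s = 87+9 = 96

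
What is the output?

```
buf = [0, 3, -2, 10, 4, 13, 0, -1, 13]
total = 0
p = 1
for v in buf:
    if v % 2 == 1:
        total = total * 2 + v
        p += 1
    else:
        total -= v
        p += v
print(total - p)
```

-26

v=0: not odd, total = 0-0 = 0; p=1
v=3: odd, total = 0*2+3 = 3; p=2
v=-2: not odd, total = 3-(-2) = 5; p=0
v=10: not odd, total = 5-10 = -5; p=10
v=4: not odd, total = (-5)-4 = -9; p=14
v=13: odd, total = (-9)*2+13 = -5; p=15
v=0: not odd, total = (-5)-0 = -5; p=15
v=-1: odd, total = (-5)*2+(-1) = -11; p=16
v=13: odd, total = (-11)*2+13 = -9; p=17
total-p = (-9)-17 = -26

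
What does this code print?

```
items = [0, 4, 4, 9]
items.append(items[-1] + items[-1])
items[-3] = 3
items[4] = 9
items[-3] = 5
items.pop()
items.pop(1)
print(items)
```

append items[-1]+items[-1] = 9+9 = 18 → [0, 4, 4, 9, 18]
items[-3] = 3 → [0, 4, 3, 9, 18]
items[4] = 9 → [0, 4, 3, 9, 9]
items[-3] = 5 → [0, 4, 5, 9, 9]
pop() removes 9 → [0, 4, 5, 9]
pop(1) removes 4 → [0, 5, 9]

[0, 5, 9]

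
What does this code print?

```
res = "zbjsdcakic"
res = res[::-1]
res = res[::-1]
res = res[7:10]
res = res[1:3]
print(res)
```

ic

reverse → 'cikacdsjbz'
reverse → 'zbjsdcakic'
slice [7:10] → 'kic'
slice [1:3] → 'ic'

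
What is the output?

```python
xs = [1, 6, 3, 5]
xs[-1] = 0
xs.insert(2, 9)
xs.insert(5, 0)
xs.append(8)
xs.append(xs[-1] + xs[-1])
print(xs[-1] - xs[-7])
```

xs[-1] = 0 → [1, 6, 3, 0]
insert 9 at 2 → [1, 6, 9, 3, 0]
insert 0 at 5 → [1, 6, 9, 3, 0, 0]
append 8 → [1, 6, 9, 3, 0, 0, 8]
append xs[-1]+xs[-1] = 8+8 = 16 → [1, 6, 9, 3, 0, 0, 8, 16]
xs[-1]-xs[-7] = 16-6 = 10

10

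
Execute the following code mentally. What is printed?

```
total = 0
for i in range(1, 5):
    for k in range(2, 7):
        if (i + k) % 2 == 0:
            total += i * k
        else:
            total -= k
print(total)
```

64

i=1,k=2: odd sum, total = 0-2 = -2
i=1,k=3: even sum, total = (-2)+3 = 1
i=1,k=4: odd sum, total = 1-4 = -3
i=1,k=5: even sum, total = (-3)+5 = 2
i=1,k=6: odd sum, total = 2-6 = -4
i=2,k=2: even sum, total = (-4)+4 = 0
i=2,k=3: odd sum, total = 0-3 = -3
i=2,k=4: even sum, total = (-3)+8 = 5
i=2,k=5: odd sum, total = 5-5 = 0
i=2,k=6: even sum, total = 0+12 = 12
i=3,k=2: odd sum, total = 12-2 = 10
i=3,k=3: even sum, total = 10+9 = 19
i=3,k=4: odd sum, total = 19-4 = 15
i=3,k=5: even sum, total = 15+15 = 30
i=3,k=6: odd sum, total = 30-6 = 24
i=4,k=2: even sum, total = 24+8 = 32
i=4,k=3: odd sum, total = 32-3 = 29
i=4,k=4: even sum, total = 29+16 = 45
i=4,k=5: odd sum, total = 45-5 = 40
i=4,k=6: even sum, total = 40+24 = 64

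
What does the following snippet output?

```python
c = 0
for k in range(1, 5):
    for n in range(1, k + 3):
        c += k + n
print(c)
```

k=1,n=1: c = 0+2 = 2
k=1,n=2: c = 2+3 = 5
k=1,n=3: c = 5+4 = 9
k=2,n=1: c = 9+3 = 12
k=2,n=2: c = 12+4 = 16
k=2,n=3: c = 16+5 = 21
k=2,n=4: c = 21+6 = 27
k=3,n=1: c = 27+4 = 31
k=3,n=2: c = 31+5 = 36
k=3,n=3: c = 36+6 = 42
k=3,n=4: c = 42+7 = 49
k=3,n=5: c = 49+8 = 57
k=4,n=1: c = 57+5 = 62
k=4,n=2: c = 62+6 = 68
k=4,n=3: c = 68+7 = 75
k=4,n=4: c = 75+8 = 83
k=4,n=5: c = 83+9 = 92
k=4,n=6: c = 92+10 = 102

102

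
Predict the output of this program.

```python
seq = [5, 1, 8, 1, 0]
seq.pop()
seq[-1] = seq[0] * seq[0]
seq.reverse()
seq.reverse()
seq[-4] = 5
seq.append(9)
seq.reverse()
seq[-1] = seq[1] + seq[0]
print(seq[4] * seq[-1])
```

pop() removes 0 → [5, 1, 8, 1]
seq[-1] = seq[0]*seq[0] = 5*5 = 25 → [5, 1, 8, 25]
reverse → [25, 8, 1, 5]
reverse → [5, 1, 8, 25]
seq[-4] = 5 → [5, 1, 8, 25]
append 9 → [5, 1, 8, 25, 9]
reverse → [9, 25, 8, 1, 5]
seq[-1] = seq[1]+seq[0] = 25+9 = 34 → [9, 25, 8, 1, 34]
seq[4]*seq[-1] = 34*34 = 1156

1156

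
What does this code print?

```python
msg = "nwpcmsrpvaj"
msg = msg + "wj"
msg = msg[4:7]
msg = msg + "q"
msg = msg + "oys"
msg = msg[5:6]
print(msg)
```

+ 'wj' → 'nwpcmsrpvajwj'
slice [4:7] → 'msr'
+ 'q' → 'msrq'
+ 'oys' → 'msrqoys'
slice [5:6] → 'y'

y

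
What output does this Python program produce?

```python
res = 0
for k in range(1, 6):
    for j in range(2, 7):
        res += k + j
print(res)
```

k=1,j=2: res = 0+3 = 3
k=1,j=3: res = 3+4 = 7
k=1,j=4: res = 7+5 = 12
k=1,j=5: res = 12+6 = 18
k=1,j=6: res = 18+7 = 25
k=2,j=2: res = 25+4 = 29
k=2,j=3: res = 29+5 = 34
k=2,j=4: res = 34+6 = 40
k=2,j=5: res = 40+7 = 47
k=2,j=6: res = 47+8 = 55
k=3,j=2: res = 55+5 = 60
k=3,j=3: res = 60+6 = 66
k=3,j=4: res = 66+7 = 73
k=3,j=5: res = 73+8 = 81
k=3,j=6: res = 81+9 = 90
k=4,j=2: res = 90+6 = 96
k=4,j=3: res = 96+7 = 103
k=4,j=4: res = 103+8 = 111
k=4,j=5: res = 111+9 = 120
k=4,j=6: res = 120+10 = 130
k=5,j=2: res = 130+7 = 137
k=5,j=3: res = 137+8 = 145
k=5,j=4: res = 145+9 = 154
k=5,j=5: res = 154+10 = 164
k=5,j=6: res = 164+11 = 175

175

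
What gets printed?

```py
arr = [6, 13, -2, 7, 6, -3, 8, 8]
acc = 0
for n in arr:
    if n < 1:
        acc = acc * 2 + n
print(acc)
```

-7

n=6: not <1
n=13: not <1
n=-2: <1, acc = 0*2+(-2) = -2
n=7: not <1
n=6: not <1
n=-3: <1, acc = (-2)*2+(-3) = -7
n=8: not <1
n=8: not <1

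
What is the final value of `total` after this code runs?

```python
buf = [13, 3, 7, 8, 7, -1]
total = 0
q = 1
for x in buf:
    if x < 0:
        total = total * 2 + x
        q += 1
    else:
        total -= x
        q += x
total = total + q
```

x=13: not <0, total = 0-13 = -13; q=14
x=3: not <0, total = (-13)-3 = -16; q=17
x=7: not <0, total = (-16)-7 = -23; q=24
x=8: not <0, total = (-23)-8 = -31; q=32
x=7: not <0, total = (-31)-7 = -38; q=39
x=-1: <0, total = (-38)*2+(-1) = -77; q=40
total+q = (-77)+40 = -37

-37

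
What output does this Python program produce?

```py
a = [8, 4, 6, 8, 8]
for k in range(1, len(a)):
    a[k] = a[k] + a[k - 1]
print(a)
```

[8, 12, 18, 26, 34]

k=1: a[1] = 4+8 = 12 → [8, 12, 6, 8, 8]
k=2: a[2] = 6+12 = 18 → [8, 12, 18, 8, 8]
k=3: a[3] = 8+18 = 26 → [8, 12, 18, 26, 8]
k=4: a[4] = 8+26 = 34 → [8, 12, 18, 26, 34]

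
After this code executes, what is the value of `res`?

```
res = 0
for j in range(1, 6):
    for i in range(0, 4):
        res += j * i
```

j=1,i=0: res = 0+0 = 0
j=1,i=1: res = 0+1 = 1
j=1,i=2: res = 1+2 = 3
j=1,i=3: res = 3+3 = 6
j=2,i=0: res = 6+0 = 6
j=2,i=1: res = 6+2 = 8
j=2,i=2: res = 8+4 = 12
j=2,i=3: res = 12+6 = 18
j=3,i=0: res = 18+0 = 18
j=3,i=1: res = 18+3 = 21
j=3,i=2: res = 21+6 = 27
j=3,i=3: res = 27+9 = 36
j=4,i=0: res = 36+0 = 36
j=4,i=1: res = 36+4 = 40
j=4,i=2: res = 40+8 = 48
j=4,i=3: res = 48+12 = 60
j=5,i=0: res = 60+0 = 60
j=5,i=1: res = 60+5 = 65
j=5,i=2: res = 65+10 = 75
j=5,i=3: res = 75+15 = 90

90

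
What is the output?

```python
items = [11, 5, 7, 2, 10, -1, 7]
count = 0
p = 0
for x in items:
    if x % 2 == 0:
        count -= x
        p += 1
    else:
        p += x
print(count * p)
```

-372

x=11: not even; p=11
x=5: not even; p=16
x=7: not even; p=23
x=2: even, count = 0-2 = -2; p=24
x=10: even, count = (-2)-10 = -12; p=25
x=-1: not even; p=24
x=7: not even; p=31
count*p = (-12)*31 = -372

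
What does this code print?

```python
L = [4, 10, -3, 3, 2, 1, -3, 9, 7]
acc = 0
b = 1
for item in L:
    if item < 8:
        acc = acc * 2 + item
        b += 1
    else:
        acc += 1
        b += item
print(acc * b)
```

item=4: <8, acc = 0*2+4 = 4; b=2
item=10: not <8, acc = 4+1 = 5; b=12
item=-3: <8, acc = 5*2+(-3) = 7; b=13
item=3: <8, acc = 7*2+3 = 17; b=14
item=2: <8, acc = 17*2+2 = 36; b=15
item=1: <8, acc = 36*2+1 = 73; b=16
item=-3: <8, acc = 73*2+(-3) = 143; b=17
item=9: not <8, acc = 143+1 = 144; b=26
item=7: <8, acc = 144*2+7 = 295; b=27
acc*b = 295*27 = 7965

7965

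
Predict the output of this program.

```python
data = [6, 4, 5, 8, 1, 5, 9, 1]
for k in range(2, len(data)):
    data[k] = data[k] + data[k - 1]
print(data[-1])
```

k=2: data[2] = 5+4 = 9 → [6, 4, 9, 8, 1, 5, 9, 1]
k=3: data[3] = 8+9 = 17 → [6, 4, 9, 17, 1, 5, 9, 1]
k=4: data[4] = 1+17 = 18 → [6, 4, 9, 17, 18, 5, 9, 1]
k=5: data[5] = 5+18 = 23 → [6, 4, 9, 17, 18, 23, 9, 1]
k=6: data[6] = 9+23 = 32 → [6, 4, 9, 17, 18, 23, 32, 1]
k=7: data[7] = 1+32 = 33 → [6, 4, 9, 17, 18, 23, 32, 33]

33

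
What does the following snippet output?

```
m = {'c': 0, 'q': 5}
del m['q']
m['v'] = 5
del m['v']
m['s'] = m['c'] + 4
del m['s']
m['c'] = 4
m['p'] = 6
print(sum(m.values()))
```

10

del 'q' → {'c': 0}
m['v'] = 5 → {'c': 0, 'v': 5}
del 'v' → {'c': 0}
m['s'] = m['c']+4 = 4 → {'c': 0, 's': 4}
del 's' → {'c': 0}
m['c'] = 4 → {'c': 4}
m['p'] = 6 → {'c': 4, 'p': 6}
sum of values = 10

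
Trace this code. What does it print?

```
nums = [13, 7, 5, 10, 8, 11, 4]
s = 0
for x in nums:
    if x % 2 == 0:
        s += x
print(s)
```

22

x=13: not even
x=7: not even
x=5: not even
x=10: even, s = 0+10 = 10
x=8: even, s = 10+8 = 18
x=11: not even
x=4: even, s = 18+4 = 22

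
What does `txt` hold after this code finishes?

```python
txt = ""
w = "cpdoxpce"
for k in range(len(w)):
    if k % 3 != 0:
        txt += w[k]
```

k=0: skip
k=1: add 'p' → 'p'
k=2: add 'd' → 'pd'
k=3: skip
k=4: add 'x' → 'pdx'
k=5: add 'p' → 'pdxp'
k=6: skip
k=7: add 'e' → 'pdxpe'

'pdxpe'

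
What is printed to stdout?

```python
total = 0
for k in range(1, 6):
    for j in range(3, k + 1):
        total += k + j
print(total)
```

k=3,j=3: total = 0+6 = 6
k=4,j=3: total = 6+7 = 13
k=4,j=4: total = 13+8 = 21
k=5,j=3: total = 21+8 = 29
k=5,j=4: total = 29+9 = 38
k=5,j=5: total = 38+10 = 48

48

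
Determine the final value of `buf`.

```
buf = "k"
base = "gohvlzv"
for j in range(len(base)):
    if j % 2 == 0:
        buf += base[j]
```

j=0: add 'g' → 'kg'
j=1: skip
j=2: add 'h' → 'kgh'
j=3: skip
j=4: add 'l' → 'kghl'
j=5: skip
j=6: add 'v' → 'kghlv'

'kghlv'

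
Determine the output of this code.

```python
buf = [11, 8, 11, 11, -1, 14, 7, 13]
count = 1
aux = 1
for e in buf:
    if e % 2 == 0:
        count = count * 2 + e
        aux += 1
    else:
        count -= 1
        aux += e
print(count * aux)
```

1210

e=11: not even, count = 1-1 = 0; aux=12
e=8: even, count = 0*2+8 = 8; aux=13
e=11: not even, count = 8-1 = 7; aux=24
e=11: not even, count = 7-1 = 6; aux=35
e=-1: not even, count = 6-1 = 5; aux=34
e=14: even, count = 5*2+14 = 24; aux=35
e=7: not even, count = 24-1 = 23; aux=42
e=13: not even, count = 23-1 = 22; aux=55
count*aux = 22*55 = 1210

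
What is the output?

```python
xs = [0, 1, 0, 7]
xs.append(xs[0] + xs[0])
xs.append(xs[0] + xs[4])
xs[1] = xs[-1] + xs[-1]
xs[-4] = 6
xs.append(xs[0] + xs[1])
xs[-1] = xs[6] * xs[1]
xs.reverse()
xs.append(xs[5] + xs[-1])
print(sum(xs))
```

append xs[0]+xs[0] = 0+0 = 0 → [0, 1, 0, 7, 0]
append xs[0]+xs[4] = 0+0 = 0 → [0, 1, 0, 7, 0, 0]
xs[1] = xs[-1]+xs[-1] = 0+0 = 0 → [0, 0, 0, 7, 0, 0]
xs[-4] = 6 → [0, 0, 6, 7, 0, 0]
append xs[0]+xs[1] = 0+0 = 0 → [0, 0, 6, 7, 0, 0, 0]
xs[-1] = xs[6]*xs[1] = 0*0 = 0 → [0, 0, 6, 7, 0, 0, 0]
reverse → [0, 0, 0, 7, 6, 0, 0]
append xs[5]+xs[-1] = 0+0 = 0 → [0, 0, 0, 7, 6, 0, 0, 0]
sum = 13

13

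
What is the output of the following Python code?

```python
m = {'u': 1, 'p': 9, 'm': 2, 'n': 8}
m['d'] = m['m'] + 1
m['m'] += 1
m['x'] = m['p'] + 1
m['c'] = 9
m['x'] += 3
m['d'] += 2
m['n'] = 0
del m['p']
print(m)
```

{'u': 1, 'm': 3, 'n': 0, 'd': 5, 'x': 13, 'c': 9}

m['d'] = m['m']+1 = 3 → {'u': 1, 'p': 9, 'm': 2, 'n': 8, 'd': 3}
m['m'] = 2+1 = 3 → {'u': 1, 'p': 9, 'm': 3, 'n': 8, 'd': 3}
m['x'] = m['p']+1 = 10 → {'u': 1, 'p': 9, 'm': 3, 'n': 8, 'd': 3, 'x': 10}
m['c'] = 9 → {'u': 1, 'p': 9, 'm': 3, 'n': 8, 'd': 3, 'x': 10, 'c': 9}
m['x'] = 10+3 = 13 → {'u': 1, 'p': 9, 'm': 3, 'n': 8, 'd': 3, 'x': 13, 'c': 9}
m['d'] = 3+2 = 5 → {'u': 1, 'p': 9, 'm': 3, 'n': 8, 'd': 5, 'x': 13, 'c': 9}
m['n'] = 0 → {'u': 1, 'p': 9, 'm': 3, 'n': 0, 'd': 5, 'x': 13, 'c': 9}
del 'p' → {'u': 1, 'm': 3, 'n': 0, 'd': 5, 'x': 13, 'c': 9}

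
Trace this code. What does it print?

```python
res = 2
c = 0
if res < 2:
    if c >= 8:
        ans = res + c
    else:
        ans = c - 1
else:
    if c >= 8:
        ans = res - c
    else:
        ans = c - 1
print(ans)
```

res=2, c=0
res < 2 is False; c >= 8 is False
→ ans = c - 1 = -1

-1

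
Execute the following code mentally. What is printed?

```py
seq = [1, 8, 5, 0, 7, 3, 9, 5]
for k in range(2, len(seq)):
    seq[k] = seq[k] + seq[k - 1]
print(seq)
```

[1, 8, 13, 13, 20, 23, 32, 37]

k=2: seq[2] = 5+8 = 13 → [1, 8, 13, 0, 7, 3, 9, 5]
k=3: seq[3] = 0+13 = 13 → [1, 8, 13, 13, 7, 3, 9, 5]
k=4: seq[4] = 7+13 = 20 → [1, 8, 13, 13, 20, 3, 9, 5]
k=5: seq[5] = 3+20 = 23 → [1, 8, 13, 13, 20, 23, 9, 5]
k=6: seq[6] = 9+23 = 32 → [1, 8, 13, 13, 20, 23, 32, 5]
k=7: seq[7] = 5+32 = 37 → [1, 8, 13, 13, 20, 23, 32, 37]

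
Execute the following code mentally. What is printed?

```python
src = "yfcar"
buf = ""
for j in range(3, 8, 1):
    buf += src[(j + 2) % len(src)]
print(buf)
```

j=3: add src[0]='y' → 'y'
j=4: add src[1]='f' → 'yf'
j=5: add src[2]='c' → 'yfc'
j=6: add src[3]='a' → 'yfca'
j=7: add src[4]='r' → 'yfcar'

yfcar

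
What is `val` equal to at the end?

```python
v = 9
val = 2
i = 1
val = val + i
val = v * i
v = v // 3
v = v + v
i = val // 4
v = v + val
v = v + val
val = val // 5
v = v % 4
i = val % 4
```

val = 2+1 = 3
val = 9*1 = 9
v = 9//3 = 3
v = 3+3 = 6
i = 9//4 = 2
v = 6+9 = 15
v = 15+9 = 24
val = 9//5 = 1
v = 24%4 = 0
i = 1%4 = 1

1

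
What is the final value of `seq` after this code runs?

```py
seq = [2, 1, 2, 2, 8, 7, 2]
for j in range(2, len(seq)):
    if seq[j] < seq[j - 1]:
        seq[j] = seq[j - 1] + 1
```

[2, 1, 2, 2, 8, 9, 10]

j=2: 2>=1, unchanged → [2, 1, 2, 2, 8, 7, 2]
j=3: 2>=2, unchanged → [2, 1, 2, 2, 8, 7, 2]
j=4: 8>=2, unchanged → [2, 1, 2, 2, 8, 7, 2]
j=5: 7<8, seq[5] = 8+1 = 9 → [2, 1, 2, 2, 8, 9, 2]
j=6: 2<9, seq[6] = 9+1 = 10 → [2, 1, 2, 2, 8, 9, 10]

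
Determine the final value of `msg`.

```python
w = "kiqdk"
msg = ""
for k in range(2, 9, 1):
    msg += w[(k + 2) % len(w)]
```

k=2: add w[4]='k' → 'k'
k=3: add w[0]='k' → 'kk'
k=4: add w[1]='i' → 'kki'
k=5: add w[2]='q' → 'kkiq'
k=6: add w[3]='d' → 'kkiqd'
k=7: add w[4]='k' → 'kkiqdk'
k=8: add w[0]='k' → 'kkiqdkk'

'kkiqdkk'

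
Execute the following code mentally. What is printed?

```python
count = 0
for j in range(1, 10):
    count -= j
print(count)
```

j=1: count = 0-1 = -1
j=2: count = (-1)-2 = -3
j=3: count = (-3)-3 = -6
j=4: count = (-6)-4 = -10
j=5: count = (-10)-5 = -15
j=6: count = (-15)-6 = -21
j=7: count = (-21)-7 = -28
j=8: count = (-28)-8 = -36
j=9: count = (-36)-9 = -45

-45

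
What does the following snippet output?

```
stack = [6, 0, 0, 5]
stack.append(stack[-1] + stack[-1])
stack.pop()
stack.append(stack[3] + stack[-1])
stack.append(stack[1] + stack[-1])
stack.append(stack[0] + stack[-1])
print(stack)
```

append stack[-1]+stack[-1] = 5+5 = 10 → [6, 0, 0, 5, 10]
pop() removes 10 → [6, 0, 0, 5]
append stack[3]+stack[-1] = 5+5 = 10 → [6, 0, 0, 5, 10]
append stack[1]+stack[-1] = 0+10 = 10 → [6, 0, 0, 5, 10, 10]
append stack[0]+stack[-1] = 6+10 = 16 → [6, 0, 0, 5, 10, 10, 16]

[6, 0, 0, 5, 10, 10, 16]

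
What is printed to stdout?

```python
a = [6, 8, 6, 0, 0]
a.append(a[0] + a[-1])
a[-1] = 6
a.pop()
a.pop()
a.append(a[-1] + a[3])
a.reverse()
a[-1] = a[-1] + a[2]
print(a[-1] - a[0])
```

12

append a[0]+a[-1] = 6+0 = 6 → [6, 8, 6, 0, 0, 6]
a[-1] = 6 → [6, 8, 6, 0, 0, 6]
pop() removes 6 → [6, 8, 6, 0, 0]
pop() removes 0 → [6, 8, 6, 0]
append a[-1]+a[3] = 0+0 = 0 → [6, 8, 6, 0, 0]
reverse → [0, 0, 6, 8, 6]
a[-1] = a[-1]+a[2] = 6+6 = 12 → [0, 0, 6, 8, 12]
a[-1]-a[0] = 12-0 = 12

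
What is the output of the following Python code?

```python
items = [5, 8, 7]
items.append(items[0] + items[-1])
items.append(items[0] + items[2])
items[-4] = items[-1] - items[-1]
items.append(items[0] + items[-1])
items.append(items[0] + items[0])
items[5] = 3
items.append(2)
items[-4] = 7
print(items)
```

[5, 0, 7, 12, 7, 3, 10, 2]

append items[0]+items[-1] = 5+7 = 12 → [5, 8, 7, 12]
append items[0]+items[2] = 5+7 = 12 → [5, 8, 7, 12, 12]
items[-4] = items[-1]-items[-1] = 12-12 = 0 → [5, 0, 7, 12, 12]
append items[0]+items[-1] = 5+12 = 17 → [5, 0, 7, 12, 12, 17]
append items[0]+items[0] = 5+5 = 10 → [5, 0, 7, 12, 12, 17, 10]
items[5] = 3 → [5, 0, 7, 12, 12, 3, 10]
append 2 → [5, 0, 7, 12, 12, 3, 10, 2]
items[-4] = 7 → [5, 0, 7, 12, 7, 3, 10, 2]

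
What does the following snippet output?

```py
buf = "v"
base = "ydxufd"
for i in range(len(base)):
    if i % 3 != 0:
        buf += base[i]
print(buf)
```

vdxfd

i=0: skip
i=1: add 'd' → 'vd'
i=2: add 'x' → 'vdx'
i=3: skip
i=4: add 'f' → 'vdxf'
i=5: add 'd' → 'vdxfd'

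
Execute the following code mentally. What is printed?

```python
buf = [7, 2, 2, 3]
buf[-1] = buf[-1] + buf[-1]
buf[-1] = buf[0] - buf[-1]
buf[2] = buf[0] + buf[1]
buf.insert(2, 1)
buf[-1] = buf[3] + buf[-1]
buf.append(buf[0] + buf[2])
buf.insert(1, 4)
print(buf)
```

[7, 4, 2, 1, 9, 10, 8]

buf[-1] = buf[-1]+buf[-1] = 3+3 = 6 → [7, 2, 2, 6]
buf[-1] = buf[0]-buf[-1] = 7-6 = 1 → [7, 2, 2, 1]
buf[2] = buf[0]+buf[1] = 7+2 = 9 → [7, 2, 9, 1]
insert 1 at 2 → [7, 2, 1, 9, 1]
buf[-1] = buf[3]+buf[-1] = 9+1 = 10 → [7, 2, 1, 9, 10]
append buf[0]+buf[2] = 7+1 = 8 → [7, 2, 1, 9, 10, 8]
insert 4 at 1 → [7, 4, 2, 1, 9, 10, 8]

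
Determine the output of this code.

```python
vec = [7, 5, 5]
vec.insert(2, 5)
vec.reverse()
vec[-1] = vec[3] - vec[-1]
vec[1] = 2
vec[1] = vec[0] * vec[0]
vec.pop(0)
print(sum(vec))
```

insert 5 at 2 → [7, 5, 5, 5]
reverse → [5, 5, 5, 7]
vec[-1] = vec[3]-vec[-1] = 7-7 = 0 → [5, 5, 5, 0]
vec[1] = 2 → [5, 2, 5, 0]
vec[1] = vec[0]*vec[0] = 5*5 = 25 → [5, 25, 5, 0]
pop(0) removes 5 → [25, 5, 0]
sum = 30

30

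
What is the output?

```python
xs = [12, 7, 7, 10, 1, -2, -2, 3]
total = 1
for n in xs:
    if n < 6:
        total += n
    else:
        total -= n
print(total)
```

n=12: not <6, total = 1-12 = -11
n=7: not <6, total = (-11)-7 = -18
n=7: not <6, total = (-18)-7 = -25
n=10: not <6, total = (-25)-10 = -35
n=1: <6, total = (-35)+1 = -34
n=-2: <6, total = (-34)+(-2) = -36
n=-2: <6, total = (-36)+(-2) = -38
n=3: <6, total = (-38)+3 = -35

-35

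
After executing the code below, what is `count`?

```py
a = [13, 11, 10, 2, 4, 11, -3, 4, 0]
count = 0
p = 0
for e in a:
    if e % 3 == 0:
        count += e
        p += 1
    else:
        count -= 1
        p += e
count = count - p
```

-67

e=13: not %3==0, count = 0-1 = -1; p=13
e=11: not %3==0, count = (-1)-1 = -2; p=24
e=10: not %3==0, count = (-2)-1 = -3; p=34
e=2: not %3==0, count = (-3)-1 = -4; p=36
e=4: not %3==0, count = (-4)-1 = -5; p=40
e=11: not %3==0, count = (-5)-1 = -6; p=51
e=-3: %3==0, count = (-6)+(-3) = -9; p=52
e=4: not %3==0, count = (-9)-1 = -10; p=56
e=0: %3==0, count = (-10)+0 = -10; p=57
count-p = (-10)-57 = -67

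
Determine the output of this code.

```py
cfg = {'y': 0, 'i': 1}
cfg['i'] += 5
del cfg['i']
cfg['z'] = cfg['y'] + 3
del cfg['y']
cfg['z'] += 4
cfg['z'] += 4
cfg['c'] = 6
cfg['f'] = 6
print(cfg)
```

{'z': 11, 'c': 6, 'f': 6}

cfg['i'] = 1+5 = 6 → {'y': 0, 'i': 6}
del 'i' → {'y': 0}
cfg['z'] = cfg['y']+3 = 3 → {'y': 0, 'z': 3}
del 'y' → {'z': 3}
cfg['z'] = 3+4 = 7 → {'z': 7}
cfg['z'] = 7+4 = 11 → {'z': 11}
cfg['c'] = 6 → {'z': 11, 'c': 6}
cfg['f'] = 6 → {'z': 11, 'c': 6, 'f': 6}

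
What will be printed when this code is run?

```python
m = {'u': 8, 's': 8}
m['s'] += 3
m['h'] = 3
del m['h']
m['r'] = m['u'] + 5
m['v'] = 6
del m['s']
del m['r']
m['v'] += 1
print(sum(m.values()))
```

15

m['s'] = 8+3 = 11 → {'u': 8, 's': 11}
m['h'] = 3 → {'u': 8, 's': 11, 'h': 3}
del 'h' → {'u': 8, 's': 11}
m['r'] = m['u']+5 = 13 → {'u': 8, 's': 11, 'r': 13}
m['v'] = 6 → {'u': 8, 's': 11, 'r': 13, 'v': 6}
del 's' → {'u': 8, 'r': 13, 'v': 6}
del 'r' → {'u': 8, 'v': 6}
m['v'] = 6+1 = 7 → {'u': 8, 'v': 7}
sum of values = 15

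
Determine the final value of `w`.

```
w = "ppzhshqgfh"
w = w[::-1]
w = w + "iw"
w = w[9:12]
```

'piw'

reverse → 'hfgqhshzpp'
+ 'iw' → 'hfgqhshzppiw'
slice [9:12] → 'piw'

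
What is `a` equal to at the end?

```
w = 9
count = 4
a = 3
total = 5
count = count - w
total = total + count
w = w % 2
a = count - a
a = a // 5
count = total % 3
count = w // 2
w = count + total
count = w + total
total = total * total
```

count = 4-9 = -5
total = 5+(-5) = 0
w = 9%2 = 1
a = (-5)-3 = -8
a = (-8)//5 = -2
count = 0%3 = 0
count = 1//2 = 0
w = 0+0 = 0
count = 0+0 = 0
total = 0*0 = 0

-2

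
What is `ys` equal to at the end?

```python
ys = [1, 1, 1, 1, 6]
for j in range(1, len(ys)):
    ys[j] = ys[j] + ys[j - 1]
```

[1, 2, 3, 4, 10]

j=1: ys[1] = 1+1 = 2 → [1, 2, 1, 1, 6]
j=2: ys[2] = 1+2 = 3 → [1, 2, 3, 1, 6]
j=3: ys[3] = 1+3 = 4 → [1, 2, 3, 4, 6]
j=4: ys[4] = 6+4 = 10 → [1, 2, 3, 4, 10]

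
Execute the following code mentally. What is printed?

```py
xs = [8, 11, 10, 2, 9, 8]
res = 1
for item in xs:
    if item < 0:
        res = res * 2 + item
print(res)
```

1

item=8: not <0
item=11: not <0
item=10: not <0
item=2: not <0
item=9: not <0
item=8: not <0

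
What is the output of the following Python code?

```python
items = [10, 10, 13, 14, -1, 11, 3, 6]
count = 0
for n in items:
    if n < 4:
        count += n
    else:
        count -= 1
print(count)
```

-4

n=10: not <4, count = 0-1 = -1
n=10: not <4, count = (-1)-1 = -2
n=13: not <4, count = (-2)-1 = -3
n=14: not <4, count = (-3)-1 = -4
n=-1: <4, count = (-4)+(-1) = -5
n=11: not <4, count = (-5)-1 = -6
n=3: <4, count = (-6)+3 = -3
n=6: not <4, count = (-3)-1 = -4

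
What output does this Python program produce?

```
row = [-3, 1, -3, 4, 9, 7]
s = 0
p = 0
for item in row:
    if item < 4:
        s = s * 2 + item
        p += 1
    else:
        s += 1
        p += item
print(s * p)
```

item=-3: <4, s = 0*2+(-3) = -3; p=1
item=1: <4, s = (-3)*2+1 = -5; p=2
item=-3: <4, s = (-5)*2+(-3) = -13; p=3
item=4: not <4, s = (-13)+1 = -12; p=7
item=9: not <4, s = (-12)+1 = -11; p=16
item=7: not <4, s = (-11)+1 = -10; p=23
s*p = (-10)*23 = -230

-230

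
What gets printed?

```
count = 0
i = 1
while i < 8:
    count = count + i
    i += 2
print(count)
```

16

i=1: count = 0+1 = 1
i=3: count = 1+3 = 4
i=5: count = 4+5 = 9
i=7: count = 9+7 = 16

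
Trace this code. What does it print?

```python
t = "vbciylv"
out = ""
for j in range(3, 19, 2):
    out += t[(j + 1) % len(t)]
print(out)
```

yvbilvcy

j=3: add t[4]='y' → 'y'
j=5: add t[6]='v' → 'yv'
j=7: add t[1]='b' → 'yvb'
j=9: add t[3]='i' → 'yvbi'
j=11: add t[5]='l' → 'yvbil'
j=13: add t[0]='v' → 'yvbilv'
j=15: add t[2]='c' → 'yvbilvc'
j=17: add t[4]='y' → 'yvbilvcy'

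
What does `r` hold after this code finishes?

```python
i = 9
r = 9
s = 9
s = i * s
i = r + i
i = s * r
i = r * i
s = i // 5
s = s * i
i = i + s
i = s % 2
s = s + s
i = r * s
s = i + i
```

s = 9*9 = 81
i = 9+9 = 18
i = 81*9 = 729
i = 9*729 = 6561
s = 6561//5 = 1312
s = 1312*6561 = 8608032
i = 6561+8608032 = 8614593
i = 8608032%2 = 0
s = 8608032+8608032 = 17216064
i = 9*17216064 = 154944576
s = 154944576+154944576 = 309889152

9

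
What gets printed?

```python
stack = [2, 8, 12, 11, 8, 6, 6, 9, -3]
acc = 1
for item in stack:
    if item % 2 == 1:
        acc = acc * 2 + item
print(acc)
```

item=2: not odd
item=8: not odd
item=12: not odd
item=11: odd, acc = 1*2+11 = 13
item=8: not odd
item=6: not odd
item=6: not odd
item=9: odd, acc = 13*2+9 = 35
item=-3: odd, acc = 35*2+(-3) = 67

67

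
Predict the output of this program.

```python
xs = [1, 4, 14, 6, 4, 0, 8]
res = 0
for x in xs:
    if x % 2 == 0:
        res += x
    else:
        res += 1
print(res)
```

x=1: not even, res = 0+1 = 1
x=4: even, res = 1+4 = 5
x=14: even, res = 5+14 = 19
x=6: even, res = 19+6 = 25
x=4: even, res = 25+4 = 29
x=0: even, res = 29+0 = 29
x=8: even, res = 29+8 = 37

37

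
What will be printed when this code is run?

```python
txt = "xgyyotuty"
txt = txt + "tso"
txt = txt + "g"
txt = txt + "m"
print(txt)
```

+ 'tso' → 'xgyyotutytso'
+ 'g' → 'xgyyotutytsog'
+ 'm' → 'xgyyotutytsogm'

xgyyotutytsogm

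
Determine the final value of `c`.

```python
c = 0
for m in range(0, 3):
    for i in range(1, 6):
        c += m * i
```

45

m=0,i=1: c = 0+0 = 0
m=0,i=2: c = 0+0 = 0
m=0,i=3: c = 0+0 = 0
m=0,i=4: c = 0+0 = 0
m=0,i=5: c = 0+0 = 0
m=1,i=1: c = 0+1 = 1
m=1,i=2: c = 1+2 = 3
m=1,i=3: c = 3+3 = 6
m=1,i=4: c = 6+4 = 10
m=1,i=5: c = 10+5 = 15
m=2,i=1: c = 15+2 = 17
m=2,i=2: c = 17+4 = 21
m=2,i=3: c = 21+6 = 27
m=2,i=4: c = 27+8 = 35
m=2,i=5: c = 35+10 = 45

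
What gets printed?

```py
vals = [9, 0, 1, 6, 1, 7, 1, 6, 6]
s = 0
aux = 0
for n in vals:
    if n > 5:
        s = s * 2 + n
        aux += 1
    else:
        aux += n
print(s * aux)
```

n=9: >5, s = 0*2+9 = 9; aux=1
n=0: not >5; aux=1
n=1: not >5; aux=2
n=6: >5, s = 9*2+6 = 24; aux=3
n=1: not >5; aux=4
n=7: >5, s = 24*2+7 = 55; aux=5
n=1: not >5; aux=6
n=6: >5, s = 55*2+6 = 116; aux=7
n=6: >5, s = 116*2+6 = 238; aux=8
s*aux = 238*8 = 1904

1904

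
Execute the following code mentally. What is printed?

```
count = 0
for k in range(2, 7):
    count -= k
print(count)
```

k=2: count = 0-2 = -2
k=3: count = (-2)-3 = -5
k=4: count = (-5)-4 = -9
k=5: count = (-9)-5 = -14
k=6: count = (-14)-6 = -20

-20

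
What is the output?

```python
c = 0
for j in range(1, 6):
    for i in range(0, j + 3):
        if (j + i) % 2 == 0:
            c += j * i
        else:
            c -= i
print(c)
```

138

j=1,i=0: odd sum, c = 0-0 = 0
j=1,i=1: even sum, c = 0+1 = 1
j=1,i=2: odd sum, c = 1-2 = -1
j=1,i=3: even sum, c = (-1)+3 = 2
j=2,i=0: even sum, c = 2+0 = 2
j=2,i=1: odd sum, c = 2-1 = 1
j=2,i=2: even sum, c = 1+4 = 5
j=2,i=3: odd sum, c = 5-3 = 2
j=2,i=4: even sum, c = 2+8 = 10
j=3,i=0: odd sum, c = 10-0 = 10
j=3,i=1: even sum, c = 10+3 = 13
j=3,i=2: odd sum, c = 13-2 = 11
j=3,i=3: even sum, c = 11+9 = 20
j=3,i=4: odd sum, c = 20-4 = 16
j=3,i=5: even sum, c = 16+15 = 31
j=4,i=0: even sum, c = 31+0 = 31
j=4,i=1: odd sum, c = 31-1 = 30
j=4,i=2: even sum, c = 30+8 = 38
j=4,i=3: odd sum, c = 38-3 = 35
j=4,i=4: even sum, c = 35+16 = 51
j=4,i=5: odd sum, c = 51-5 = 46
j=4,i=6: even sum, c = 46+24 = 70
j=5,i=0: odd sum, c = 70-0 = 70
j=5,i=1: even sum, c = 70+5 = 75
j=5,i=2: odd sum, c = 75-2 = 73
j=5,i=3: even sum, c = 73+15 = 88
j=5,i=4: odd sum, c = 88-4 = 84
j=5,i=5: even sum, c = 84+25 = 109
j=5,i=6: odd sum, c = 109-6 = 103
j=5,i=7: even sum, c = 103+35 = 138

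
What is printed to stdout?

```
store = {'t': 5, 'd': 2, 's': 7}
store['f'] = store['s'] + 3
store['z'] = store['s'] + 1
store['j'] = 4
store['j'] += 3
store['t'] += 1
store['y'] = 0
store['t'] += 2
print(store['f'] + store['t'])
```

18

store['f'] = store['s']+3 = 10 → {'t': 5, 'd': 2, 's': 7, 'f': 10}
store['z'] = store['s']+1 = 8 → {'t': 5, 'd': 2, 's': 7, 'f': 10, 'z': 8}
store['j'] = 4 → {'t': 5, 'd': 2, 's': 7, 'f': 10, 'z': 8, 'j': 4}
store['j'] = 4+3 = 7 → {'t': 5, 'd': 2, 's': 7, 'f': 10, 'z': 8, 'j': 7}
store['t'] = 5+1 = 6 → {'t': 6, 'd': 2, 's': 7, 'f': 10, 'z': 8, 'j': 7}
store['y'] = 0 → {'t': 6, 'd': 2, 's': 7, 'f': 10, 'z': 8, 'j': 7, 'y': 0}
store['t'] = 6+2 = 8 → {'t': 8, 'd': 2, 's': 7, 'f': 10, 'z': 8, 'j': 7, 'y': 0}
store['f']+store['t'] = 10+8 = 18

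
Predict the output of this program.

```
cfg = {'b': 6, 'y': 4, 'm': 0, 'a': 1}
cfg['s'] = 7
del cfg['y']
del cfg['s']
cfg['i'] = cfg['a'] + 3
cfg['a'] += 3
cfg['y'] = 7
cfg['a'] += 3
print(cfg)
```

{'b': 6, 'm': 0, 'a': 7, 'i': 4, 'y': 7}

cfg['s'] = 7 → {'b': 6, 'y': 4, 'm': 0, 'a': 1, 's': 7}
del 'y' → {'b': 6, 'm': 0, 'a': 1, 's': 7}
del 's' → {'b': 6, 'm': 0, 'a': 1}
cfg['i'] = cfg['a']+3 = 4 → {'b': 6, 'm': 0, 'a': 1, 'i': 4}
cfg['a'] = 1+3 = 4 → {'b': 6, 'm': 0, 'a': 4, 'i': 4}
cfg['y'] = 7 → {'b': 6, 'm': 0, 'a': 4, 'i': 4, 'y': 7}
cfg['a'] = 4+3 = 7 → {'b': 6, 'm': 0, 'a': 7, 'i': 4, 'y': 7}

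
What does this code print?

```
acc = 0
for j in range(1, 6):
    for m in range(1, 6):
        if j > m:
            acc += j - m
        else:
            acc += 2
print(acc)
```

j=1,m=1: not 1>1, acc = 0+2 = 2
j=1,m=2: not 1>2, acc = 2+2 = 4
j=1,m=3: not 1>3, acc = 4+2 = 6
j=1,m=4: not 1>4, acc = 6+2 = 8
j=1,m=5: not 1>5, acc = 8+2 = 10
j=2,m=1: 2>1, acc = 10+1 = 11
j=2,m=2: not 2>2, acc = 11+2 = 13
j=2,m=3: not 2>3, acc = 13+2 = 15
j=2,m=4: not 2>4, acc = 15+2 = 17
j=2,m=5: not 2>5, acc = 17+2 = 19
j=3,m=1: 3>1, acc = 19+2 = 21
j=3,m=2: 3>2, acc = 21+1 = 22
j=3,m=3: not 3>3, acc = 22+2 = 24
j=3,m=4: not 3>4, acc = 24+2 = 26
j=3,m=5: not 3>5, acc = 26+2 = 28
j=4,m=1: 4>1, acc = 28+3 = 31
j=4,m=2: 4>2, acc = 31+2 = 33
j=4,m=3: 4>3, acc = 33+1 = 34
j=4,m=4: not 4>4, acc = 34+2 = 36
j=4,m=5: not 4>5, acc = 36+2 = 38
j=5,m=1: 5>1, acc = 38+4 = 42
j=5,m=2: 5>2, acc = 42+3 = 45
j=5,m=3: 5>3, acc = 45+2 = 47
j=5,m=4: 5>4, acc = 47+1 = 48
j=5,m=5: not 5>5, acc = 48+2 = 50

50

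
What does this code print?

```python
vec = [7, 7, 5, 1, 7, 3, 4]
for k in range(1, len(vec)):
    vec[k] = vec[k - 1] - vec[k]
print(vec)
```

[7, 0, -5, -6, -13, -16, -20]

k=1: vec[1] = 7-7 = 0 → [7, 0, 5, 1, 7, 3, 4]
k=2: vec[2] = 0-5 = -5 → [7, 0, -5, 1, 7, 3, 4]
k=3: vec[3] = (-5)-1 = -6 → [7, 0, -5, -6, 7, 3, 4]
k=4: vec[4] = (-6)-7 = -13 → [7, 0, -5, -6, -13, 3, 4]
k=5: vec[5] = (-13)-3 = -16 → [7, 0, -5, -6, -13, -16, 4]
k=6: vec[6] = (-16)-4 = -20 → [7, 0, -5, -6, -13, -16, -20]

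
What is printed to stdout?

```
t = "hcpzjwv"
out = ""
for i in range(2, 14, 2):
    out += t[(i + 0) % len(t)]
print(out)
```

pjvczw

i=2: add t[2]='p' → 'p'
i=4: add t[4]='j' → 'pj'
i=6: add t[6]='v' → 'pjv'
i=8: add t[1]='c' → 'pjvc'
i=10: add t[3]='z' → 'pjvcz'
i=12: add t[5]='w' → 'pjvczw'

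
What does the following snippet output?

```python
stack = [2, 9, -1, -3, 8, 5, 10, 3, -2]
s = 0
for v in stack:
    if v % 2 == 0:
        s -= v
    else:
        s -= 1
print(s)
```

-23

v=2: even, s = 0-2 = -2
v=9: not even, s = (-2)-1 = -3
v=-1: not even, s = (-3)-1 = -4
v=-3: not even, s = (-4)-1 = -5
v=8: even, s = (-5)-8 = -13
v=5: not even, s = (-13)-1 = -14
v=10: even, s = (-14)-10 = -24
v=3: not even, s = (-24)-1 = -25
v=-2: even, s = (-25)-(-2) = -23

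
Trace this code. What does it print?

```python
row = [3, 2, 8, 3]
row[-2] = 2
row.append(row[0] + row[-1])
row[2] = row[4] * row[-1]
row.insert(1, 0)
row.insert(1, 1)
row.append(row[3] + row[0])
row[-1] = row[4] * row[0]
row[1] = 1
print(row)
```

row[-2] = 2 → [3, 2, 2, 3]
append row[0]+row[-1] = 3+3 = 6 → [3, 2, 2, 3, 6]
row[2] = row[4]*row[-1] = 6*6 = 36 → [3, 2, 36, 3, 6]
insert 0 at 1 → [3, 0, 2, 36, 3, 6]
insert 1 at 1 → [3, 1, 0, 2, 36, 3, 6]
append row[3]+row[0] = 2+3 = 5 → [3, 1, 0, 2, 36, 3, 6, 5]
row[-1] = row[4]*row[0] = 36*3 = 108 → [3, 1, 0, 2, 36, 3, 6, 108]
row[1] = 1 → [3, 1, 0, 2, 36, 3, 6, 108]

[3, 1, 0, 2, 36, 3, 6, 108]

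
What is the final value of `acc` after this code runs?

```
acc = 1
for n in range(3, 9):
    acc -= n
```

n=3: acc = 1-3 = -2
n=4: acc = (-2)-4 = -6
n=5: acc = (-6)-5 = -11
n=6: acc = (-11)-6 = -17
n=7: acc = (-17)-7 = -24
n=8: acc = (-24)-8 = -32

-32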